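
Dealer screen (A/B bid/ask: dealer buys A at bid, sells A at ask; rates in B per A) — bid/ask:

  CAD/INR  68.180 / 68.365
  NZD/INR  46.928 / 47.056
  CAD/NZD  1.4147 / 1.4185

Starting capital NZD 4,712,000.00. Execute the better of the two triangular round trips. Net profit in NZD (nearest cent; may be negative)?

Best loop NZD → CAD → INR → NZD:
NZD 4,712,000.00 ÷ 1.4185 (buy CAD at ask) = CAD 3,321,818.82
CAD 3,321,818.82 × 68.180 (sell CAD at bid) = INR 226,481,607.33
INR 226,481,607.33 ÷ 47.056 (buy NZD at ask) = NZD 4,813,022.94

Net profit: NZD 101,022.94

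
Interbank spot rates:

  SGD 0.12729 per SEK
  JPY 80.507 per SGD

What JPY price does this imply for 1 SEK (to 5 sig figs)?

1 SEK × 0.12729 = 0.12729 SGD
0.12729 SGD × 80.507 = 10.2477 JPY

SEK/JPY = 10.248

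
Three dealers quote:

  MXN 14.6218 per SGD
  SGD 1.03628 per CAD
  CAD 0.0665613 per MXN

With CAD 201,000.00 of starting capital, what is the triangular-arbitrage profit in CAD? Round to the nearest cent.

Profitable loop is CAD → SGD → MXN → CAD:
CAD 201,000.00 × 1.03628 = SGD 208,292.28
SGD 208,292.28 × 14.6218 = MXN 3,045,608.06
MXN 3,045,608.06 × 0.0665613 = CAD 202,719.63
Profit = CAD 202,719.63 − CAD 201,000.00

Profit: CAD 1,719.63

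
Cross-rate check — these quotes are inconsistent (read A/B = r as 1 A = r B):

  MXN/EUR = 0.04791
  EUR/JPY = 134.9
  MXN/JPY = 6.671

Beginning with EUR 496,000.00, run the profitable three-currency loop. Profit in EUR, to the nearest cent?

Profit: EUR 15,958.19

Profitable loop is EUR → MXN → JPY → EUR:
EUR 496,000.00 ÷ 0.04791 = MXN 10,352,744.73
MXN 10,352,744.73 × 6.671 = JPY 69,063,160
JPY 69,063,160 ÷ 134.9 = EUR 511,958.19
Profit = EUR 511,958.19 − EUR 496,000.00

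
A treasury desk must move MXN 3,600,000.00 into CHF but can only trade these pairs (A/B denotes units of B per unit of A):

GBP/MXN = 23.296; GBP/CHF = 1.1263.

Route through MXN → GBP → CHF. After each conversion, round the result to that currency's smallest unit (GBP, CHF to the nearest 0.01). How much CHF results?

CHF 174,050.48

MXN 3,600,000.00 ÷ 23.296 = GBP 154,532.97
GBP 154,532.97 × 1.1263 = CHF 174,050.48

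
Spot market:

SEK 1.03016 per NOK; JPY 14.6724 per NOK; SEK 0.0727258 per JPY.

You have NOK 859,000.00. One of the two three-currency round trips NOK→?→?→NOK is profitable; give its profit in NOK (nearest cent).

Profit: NOK 30,770.79

Profitable loop is NOK → JPY → SEK → NOK:
NOK 859,000.00 × 14.6724 = JPY 12,603,592
JPY 12,603,592 × 0.0727258 = SEK 916,606.28
SEK 916,606.28 ÷ 1.03016 = NOK 889,770.79
Profit = NOK 889,770.79 − NOK 859,000.00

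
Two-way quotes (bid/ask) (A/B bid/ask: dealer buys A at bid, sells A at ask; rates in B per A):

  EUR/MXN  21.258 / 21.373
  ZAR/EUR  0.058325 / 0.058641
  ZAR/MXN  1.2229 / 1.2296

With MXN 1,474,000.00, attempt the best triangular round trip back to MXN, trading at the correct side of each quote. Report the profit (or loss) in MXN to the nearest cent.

Best loop MXN → ZAR → EUR → MXN:
MXN 1,474,000.00 ÷ 1.2296 (buy ZAR at ask) = ZAR 1,198,763.83
ZAR 1,198,763.83 × 0.058325 (sell ZAR at bid) = EUR 69,917.90
EUR 69,917.90 × 21.258 (sell EUR at bid) = MXN 1,486,314.72

Net profit: MXN 12,314.72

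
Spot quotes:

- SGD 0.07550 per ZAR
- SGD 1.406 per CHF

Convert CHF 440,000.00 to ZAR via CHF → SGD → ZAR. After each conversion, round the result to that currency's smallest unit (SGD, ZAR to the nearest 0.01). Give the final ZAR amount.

ZAR 8,193,907.28

CHF 440,000.00 × 1.406 = SGD 618,640.00
SGD 618,640.00 ÷ 0.07550 = ZAR 8,193,907.28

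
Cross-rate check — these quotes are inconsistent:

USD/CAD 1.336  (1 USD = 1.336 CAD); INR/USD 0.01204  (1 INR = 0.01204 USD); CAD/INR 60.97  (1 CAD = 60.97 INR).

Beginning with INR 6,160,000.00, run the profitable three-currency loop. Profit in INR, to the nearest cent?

Profitable loop is INR → CAD → USD → INR:
INR 6,160,000.00 ÷ 60.97 = CAD 101,033.30
CAD 101,033.30 ÷ 1.336 = USD 75,623.72
USD 75,623.72 ÷ 0.01204 = INR 6,281,040.19
Profit = INR 6,281,040.19 − INR 6,160,000.00

Profit: INR 121,040.19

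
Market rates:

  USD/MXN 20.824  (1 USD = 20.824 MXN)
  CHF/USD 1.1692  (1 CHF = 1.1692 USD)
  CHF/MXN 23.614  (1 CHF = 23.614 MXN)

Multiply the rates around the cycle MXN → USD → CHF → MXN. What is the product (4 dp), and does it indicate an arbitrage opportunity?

0.9699 (arbitrage exists)

Around MXN → USD → CHF → MXN: 1 ÷ 20.824 ÷ 1.1692 × 23.614 = 0.969877
Product < 1; profitable direction is MXN → CHF → USD → MXN.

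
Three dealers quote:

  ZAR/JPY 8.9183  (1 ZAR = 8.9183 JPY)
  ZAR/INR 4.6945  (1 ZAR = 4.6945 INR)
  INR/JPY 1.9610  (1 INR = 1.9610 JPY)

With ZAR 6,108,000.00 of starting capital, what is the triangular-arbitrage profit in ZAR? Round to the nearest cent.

Profitable loop is ZAR → INR → JPY → ZAR:
ZAR 6,108,000.00 × 4.6945 = INR 28,674,006.00
INR 28,674,006.00 × 1.9610 = JPY 56,229,726
JPY 56,229,726 ÷ 8.9183 = ZAR 6,304,982.54
Profit = ZAR 6,304,982.54 − ZAR 6,108,000.00

Profit: ZAR 196,982.54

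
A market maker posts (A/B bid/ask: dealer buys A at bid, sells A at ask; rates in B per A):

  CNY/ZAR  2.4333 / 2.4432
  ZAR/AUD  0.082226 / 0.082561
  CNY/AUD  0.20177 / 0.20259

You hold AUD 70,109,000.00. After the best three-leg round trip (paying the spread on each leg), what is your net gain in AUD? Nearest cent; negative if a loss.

Net profit: AUD 19,799.14

Best loop AUD → ZAR → CNY → AUD:
AUD 70,109,000.00 ÷ 0.082561 (buy ZAR at ask) = ZAR 849,178,183.40
ZAR 849,178,183.40 ÷ 2.4432 (buy CNY at ask) = CNY 347,568,018.75
CNY 347,568,018.75 × 0.20177 (sell CNY at bid) = AUD 70,128,799.14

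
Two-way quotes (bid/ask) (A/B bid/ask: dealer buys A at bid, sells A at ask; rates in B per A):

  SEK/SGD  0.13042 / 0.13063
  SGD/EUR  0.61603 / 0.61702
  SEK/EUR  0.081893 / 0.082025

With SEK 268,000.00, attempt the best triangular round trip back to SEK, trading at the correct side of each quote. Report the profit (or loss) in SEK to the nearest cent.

Net profit: SEK 4,294.84

Best loop SEK → EUR → SGD → SEK:
SEK 268,000.00 × 0.081893 (sell SEK at bid) = EUR 21,947.32
EUR 21,947.32 ÷ 0.61702 (buy SGD at ask) = SGD 35,569.87
SGD 35,569.87 ÷ 0.13063 (buy SEK at ask) = SEK 272,294.84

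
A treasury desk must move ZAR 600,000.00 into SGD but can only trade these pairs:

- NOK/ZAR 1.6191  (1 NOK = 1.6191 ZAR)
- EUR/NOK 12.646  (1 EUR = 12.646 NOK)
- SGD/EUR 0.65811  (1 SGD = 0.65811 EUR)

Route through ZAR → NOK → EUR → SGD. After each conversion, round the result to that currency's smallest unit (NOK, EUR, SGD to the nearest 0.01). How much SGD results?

SGD 44,527.25

ZAR 600,000.00 ÷ 1.6191 = NOK 370,576.25
NOK 370,576.25 ÷ 12.646 = EUR 29,303.83
EUR 29,303.83 ÷ 0.65811 = SGD 44,527.25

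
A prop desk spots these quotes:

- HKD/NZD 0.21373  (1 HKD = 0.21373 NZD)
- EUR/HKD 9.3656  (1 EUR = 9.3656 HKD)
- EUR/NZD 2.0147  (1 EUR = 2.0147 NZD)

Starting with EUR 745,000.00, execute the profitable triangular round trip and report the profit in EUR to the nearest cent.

Profit: EUR 4,834.76

Profitable loop is EUR → NZD → HKD → EUR:
EUR 745,000.00 × 2.0147 = NZD 1,500,951.50
NZD 1,500,951.50 ÷ 0.21373 = HKD 7,022,652.41
HKD 7,022,652.41 ÷ 9.3656 = EUR 749,834.76
Profit = EUR 749,834.76 − EUR 745,000.00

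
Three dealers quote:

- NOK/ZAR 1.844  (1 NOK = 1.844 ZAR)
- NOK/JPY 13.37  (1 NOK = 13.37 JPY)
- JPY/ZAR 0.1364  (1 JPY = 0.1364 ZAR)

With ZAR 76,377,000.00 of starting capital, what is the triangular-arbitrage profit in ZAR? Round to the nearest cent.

Profit: ZAR 851,524.05

Profitable loop is ZAR → JPY → NOK → ZAR:
ZAR 76,377,000.00 ÷ 0.1364 = JPY 559,948,680
JPY 559,948,680 ÷ 13.37 = NOK 41,880,978.34
NOK 41,880,978.34 × 1.844 = ZAR 77,228,524.05
Profit = ZAR 77,228,524.05 − ZAR 76,377,000.00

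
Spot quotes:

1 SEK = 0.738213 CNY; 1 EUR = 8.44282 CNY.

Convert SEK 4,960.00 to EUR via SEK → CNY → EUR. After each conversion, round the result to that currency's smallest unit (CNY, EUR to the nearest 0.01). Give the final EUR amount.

SEK 4,960.00 × 0.738213 = CNY 3,661.54
CNY 3,661.54 ÷ 8.44282 = EUR 433.69

EUR 433.69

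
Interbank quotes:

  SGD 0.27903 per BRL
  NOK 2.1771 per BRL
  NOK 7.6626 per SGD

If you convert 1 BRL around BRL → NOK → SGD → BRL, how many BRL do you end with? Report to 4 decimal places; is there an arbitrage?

1.0182 (arbitrage exists)

Around BRL → NOK → SGD → BRL: 1 × 2.1771 ÷ 7.6626 ÷ 0.27903 = 1.018243
Product > 1; profitable direction is BRL → NOK → SGD → BRL.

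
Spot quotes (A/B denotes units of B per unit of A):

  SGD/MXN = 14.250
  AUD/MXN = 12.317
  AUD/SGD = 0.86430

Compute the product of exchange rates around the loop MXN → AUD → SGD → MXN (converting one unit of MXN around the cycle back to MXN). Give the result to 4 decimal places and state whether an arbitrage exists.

0.9999 (no arbitrage)

Around MXN → AUD → SGD → MXN: 1 ÷ 12.317 × 0.86430 × 14.250 = 0.999941
Product ≈ 1 (deviation 0.006%, within rounding noise).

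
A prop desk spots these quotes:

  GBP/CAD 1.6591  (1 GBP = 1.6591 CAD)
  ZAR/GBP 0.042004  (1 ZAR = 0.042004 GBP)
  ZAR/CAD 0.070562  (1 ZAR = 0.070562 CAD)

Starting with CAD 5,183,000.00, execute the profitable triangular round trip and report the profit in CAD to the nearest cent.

Profitable loop is CAD → GBP → ZAR → CAD:
CAD 5,183,000.00 ÷ 1.6591 = GBP 3,123,982.88
GBP 3,123,982.88 ÷ 0.042004 = ZAR 74,373,461.63
ZAR 74,373,461.63 × 0.070562 = CAD 5,247,940.20
Profit = CAD 5,247,940.20 − CAD 5,183,000.00

Profit: CAD 64,940.20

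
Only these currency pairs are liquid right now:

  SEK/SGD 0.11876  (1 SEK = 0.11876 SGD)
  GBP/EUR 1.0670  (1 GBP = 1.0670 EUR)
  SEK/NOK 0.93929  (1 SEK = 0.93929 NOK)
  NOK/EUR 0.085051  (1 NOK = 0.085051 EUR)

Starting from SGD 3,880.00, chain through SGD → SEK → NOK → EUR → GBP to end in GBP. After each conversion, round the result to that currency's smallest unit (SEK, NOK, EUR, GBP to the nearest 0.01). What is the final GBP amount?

SGD 3,880.00 ÷ 0.11876 = SEK 32,670.93
SEK 32,670.93 × 0.93929 = NOK 30,687.48
NOK 30,687.48 × 0.085051 = EUR 2,610.00
EUR 2,610.00 ÷ 1.0670 = GBP 2,446.11

GBP 2,446.11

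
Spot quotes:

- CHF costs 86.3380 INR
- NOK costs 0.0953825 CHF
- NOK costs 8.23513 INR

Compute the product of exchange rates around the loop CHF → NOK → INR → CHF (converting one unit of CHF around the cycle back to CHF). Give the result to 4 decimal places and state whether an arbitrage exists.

Around CHF → NOK → INR → CHF: 1 ÷ 0.0953825 × 8.23513 ÷ 86.3380 = 0.999999
Product ≈ 1 (deviation 0.000%, within rounding noise).

1.0000 (no arbitrage)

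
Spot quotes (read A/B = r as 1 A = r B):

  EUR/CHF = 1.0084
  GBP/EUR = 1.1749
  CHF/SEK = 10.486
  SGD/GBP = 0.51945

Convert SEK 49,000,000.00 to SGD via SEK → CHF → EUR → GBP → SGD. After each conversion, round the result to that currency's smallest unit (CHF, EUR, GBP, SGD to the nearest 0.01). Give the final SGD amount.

SEK 49,000,000.00 ÷ 10.486 = CHF 4,672,897.20
CHF 4,672,897.20 ÷ 1.0084 = EUR 4,633,971.84
EUR 4,633,971.84 ÷ 1.1749 = GBP 3,944,141.49
GBP 3,944,141.49 ÷ 0.51945 = SGD 7,592,918.45

SGD 7,592,918.45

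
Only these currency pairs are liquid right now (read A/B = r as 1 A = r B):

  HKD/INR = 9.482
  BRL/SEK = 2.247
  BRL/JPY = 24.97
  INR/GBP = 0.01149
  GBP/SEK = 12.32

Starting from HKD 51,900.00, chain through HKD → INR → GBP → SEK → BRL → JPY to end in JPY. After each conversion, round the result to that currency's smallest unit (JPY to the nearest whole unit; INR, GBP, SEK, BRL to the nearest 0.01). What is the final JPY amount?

JPY 774,129

HKD 51,900.00 × 9.482 = INR 492,115.80
INR 492,115.80 × 0.01149 = GBP 5,654.41
GBP 5,654.41 × 12.32 = SEK 69,662.33
SEK 69,662.33 ÷ 2.247 = BRL 31,002.37
BRL 31,002.37 × 24.97 = JPY 774,129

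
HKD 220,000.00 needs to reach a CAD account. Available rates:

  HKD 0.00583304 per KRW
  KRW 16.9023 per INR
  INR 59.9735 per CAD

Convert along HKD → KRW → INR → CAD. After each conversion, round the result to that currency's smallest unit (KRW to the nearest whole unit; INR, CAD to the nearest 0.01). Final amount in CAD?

HKD 220,000.00 ÷ 0.00583304 = KRW 37,716,182
KRW 37,716,182 ÷ 16.9023 = INR 2,231,423.06
INR 2,231,423.06 ÷ 59.9735 = CAD 37,206.82

CAD 37,206.82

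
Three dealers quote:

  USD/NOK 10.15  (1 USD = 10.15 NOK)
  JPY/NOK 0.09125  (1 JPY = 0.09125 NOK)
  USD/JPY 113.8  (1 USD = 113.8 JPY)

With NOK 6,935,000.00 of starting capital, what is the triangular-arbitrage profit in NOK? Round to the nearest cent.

Profitable loop is NOK → USD → JPY → NOK:
NOK 6,935,000.00 ÷ 10.15 = USD 683,251.23
USD 683,251.23 × 113.8 = JPY 77,753,990
JPY 77,753,990 × 0.09125 = NOK 7,095,051.60
Profit = NOK 7,095,051.60 − NOK 6,935,000.00

Profit: NOK 160,051.60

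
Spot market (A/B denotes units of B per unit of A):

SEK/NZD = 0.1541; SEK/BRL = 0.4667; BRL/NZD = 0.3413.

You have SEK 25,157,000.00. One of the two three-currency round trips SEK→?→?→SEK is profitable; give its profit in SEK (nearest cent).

Profitable loop is SEK → BRL → NZD → SEK:
SEK 25,157,000.00 × 0.4667 = BRL 11,740,771.90
BRL 11,740,771.90 × 0.3413 = NZD 4,007,125.45
NZD 4,007,125.45 ÷ 0.1541 = SEK 26,003,409.80
Profit = SEK 26,003,409.80 − SEK 25,157,000.00

Profit: SEK 846,409.80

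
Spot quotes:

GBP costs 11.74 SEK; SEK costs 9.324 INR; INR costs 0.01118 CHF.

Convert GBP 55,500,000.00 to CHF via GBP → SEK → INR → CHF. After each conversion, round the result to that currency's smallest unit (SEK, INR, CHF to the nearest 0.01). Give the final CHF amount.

GBP 55,500,000.00 × 11.74 = SEK 651,570,000.00
SEK 651,570,000.00 × 9.324 = INR 6,075,238,680.00
INR 6,075,238,680.00 × 0.01118 = CHF 67,921,168.44

CHF 67,921,168.44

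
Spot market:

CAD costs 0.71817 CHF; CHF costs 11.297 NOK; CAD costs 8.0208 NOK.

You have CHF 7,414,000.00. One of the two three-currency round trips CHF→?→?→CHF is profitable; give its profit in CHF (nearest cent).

Profitable loop is CHF → NOK → CAD → CHF:
CHF 7,414,000.00 × 11.297 = NOK 83,755,958.00
NOK 83,755,958.00 ÷ 8.0208 = CAD 10,442,344.65
CAD 10,442,344.65 × 0.71817 = CHF 7,499,378.66
Profit = CHF 7,499,378.66 − CHF 7,414,000.00

Profit: CHF 85,378.66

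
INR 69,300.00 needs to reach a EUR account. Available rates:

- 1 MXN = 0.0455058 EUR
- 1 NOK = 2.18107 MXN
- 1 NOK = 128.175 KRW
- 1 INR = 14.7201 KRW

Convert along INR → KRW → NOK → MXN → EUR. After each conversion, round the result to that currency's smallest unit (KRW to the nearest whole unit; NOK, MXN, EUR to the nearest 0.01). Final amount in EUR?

EUR 789.91

INR 69,300.00 × 14.7201 = KRW 1,020,103
KRW 1,020,103 ÷ 128.175 = NOK 7,958.67
NOK 7,958.67 × 2.18107 = MXN 17,358.42
MXN 17,358.42 × 0.0455058 = EUR 789.91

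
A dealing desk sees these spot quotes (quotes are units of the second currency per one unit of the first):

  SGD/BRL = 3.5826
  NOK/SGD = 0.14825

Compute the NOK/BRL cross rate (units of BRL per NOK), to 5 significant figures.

1 NOK × 0.14825 = 0.14825 SGD
0.14825 SGD × 3.5826 = 0.53112 BRL

NOK/BRL = 0.53112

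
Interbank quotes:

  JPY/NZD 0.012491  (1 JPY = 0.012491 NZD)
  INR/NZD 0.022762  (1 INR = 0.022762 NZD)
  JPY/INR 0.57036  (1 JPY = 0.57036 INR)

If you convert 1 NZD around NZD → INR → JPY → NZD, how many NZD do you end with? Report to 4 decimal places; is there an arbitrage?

0.9621 (arbitrage exists)

Around NZD → INR → JPY → NZD: 1 ÷ 0.022762 ÷ 0.57036 × 0.012491 = 0.962139
Product < 1; profitable direction is NZD → JPY → INR → NZD.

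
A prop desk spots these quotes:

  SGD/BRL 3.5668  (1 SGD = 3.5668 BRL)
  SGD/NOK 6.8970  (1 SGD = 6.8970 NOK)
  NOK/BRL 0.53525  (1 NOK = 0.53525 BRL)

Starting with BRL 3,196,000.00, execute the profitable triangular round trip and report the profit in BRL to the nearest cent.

Profitable loop is BRL → SGD → NOK → BRL:
BRL 3,196,000.00 ÷ 3.5668 = SGD 896,041.27
SGD 896,041.27 × 6.8970 = NOK 6,179,996.64
NOK 6,179,996.64 × 0.53525 = BRL 3,307,843.20
Profit = BRL 3,307,843.20 − BRL 3,196,000.00

Profit: BRL 111,843.20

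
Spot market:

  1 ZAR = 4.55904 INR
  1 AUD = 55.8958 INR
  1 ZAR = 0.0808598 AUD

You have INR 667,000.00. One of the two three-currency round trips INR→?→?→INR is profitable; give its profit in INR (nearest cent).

Profit: INR 5,802.19

Profitable loop is INR → AUD → ZAR → INR:
INR 667,000.00 ÷ 55.8958 = AUD 11,932.92
AUD 11,932.92 ÷ 0.0808598 = ZAR 147,575.41
ZAR 147,575.41 × 4.55904 = INR 672,802.19
Profit = INR 672,802.19 − INR 667,000.00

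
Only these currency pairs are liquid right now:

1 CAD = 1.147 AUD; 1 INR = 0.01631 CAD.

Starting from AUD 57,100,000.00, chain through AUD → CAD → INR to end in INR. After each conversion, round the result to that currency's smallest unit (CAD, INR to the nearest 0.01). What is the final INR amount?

AUD 57,100,000.00 ÷ 1.147 = CAD 49,782,040.10
CAD 49,782,040.10 ÷ 0.01631 = INR 3,052,240,349.48

INR 3,052,240,349.48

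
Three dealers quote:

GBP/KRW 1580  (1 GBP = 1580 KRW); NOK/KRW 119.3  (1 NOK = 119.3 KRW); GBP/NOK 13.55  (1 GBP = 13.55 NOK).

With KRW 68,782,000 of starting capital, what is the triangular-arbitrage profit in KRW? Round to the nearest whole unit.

Profit: KRW 1,589,604

Profitable loop is KRW → GBP → NOK → KRW:
KRW 68,782,000 ÷ 1580 = GBP 43,532.91
GBP 43,532.91 × 13.55 = NOK 589,870.95
NOK 589,870.95 × 119.3 = KRW 70,371,604
Profit = KRW 70,371,604 − KRW 68,782,000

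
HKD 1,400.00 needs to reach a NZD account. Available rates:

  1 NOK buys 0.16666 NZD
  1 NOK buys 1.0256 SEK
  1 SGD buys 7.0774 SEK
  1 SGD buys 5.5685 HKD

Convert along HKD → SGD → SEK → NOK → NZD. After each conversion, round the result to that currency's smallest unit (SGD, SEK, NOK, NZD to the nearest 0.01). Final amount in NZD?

NZD 289.14

HKD 1,400.00 ÷ 5.5685 = SGD 251.41
SGD 251.41 × 7.0774 = SEK 1,779.33
SEK 1,779.33 ÷ 1.0256 = NOK 1,734.92
NOK 1,734.92 × 0.16666 = NZD 289.14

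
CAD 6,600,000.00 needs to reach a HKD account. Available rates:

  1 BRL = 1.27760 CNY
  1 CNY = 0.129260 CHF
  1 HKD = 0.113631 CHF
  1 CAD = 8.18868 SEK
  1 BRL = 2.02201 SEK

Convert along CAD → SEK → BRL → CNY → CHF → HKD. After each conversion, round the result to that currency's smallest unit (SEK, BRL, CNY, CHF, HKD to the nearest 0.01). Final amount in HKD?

CAD 6,600,000.00 × 8.18868 = SEK 54,045,288.00
SEK 54,045,288.00 ÷ 2.02201 = BRL 26,728,496.89
BRL 26,728,496.89 × 1.27760 = CNY 34,148,327.63
CNY 34,148,327.63 × 0.129260 = CHF 4,414,012.83
CHF 4,414,012.83 ÷ 0.113631 = HKD 38,845,146.39

HKD 38,845,146.39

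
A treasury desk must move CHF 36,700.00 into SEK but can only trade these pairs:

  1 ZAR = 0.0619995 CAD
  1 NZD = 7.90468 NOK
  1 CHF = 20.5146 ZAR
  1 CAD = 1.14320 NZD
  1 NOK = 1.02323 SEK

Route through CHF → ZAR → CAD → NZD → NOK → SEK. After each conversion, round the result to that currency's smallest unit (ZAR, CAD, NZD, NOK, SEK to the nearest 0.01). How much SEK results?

SEK 431,615.53

CHF 36,700.00 × 20.5146 = ZAR 752,885.82
ZAR 752,885.82 × 0.0619995 = CAD 46,678.54
CAD 46,678.54 × 1.14320 = NZD 53,362.91
NZD 53,362.91 × 7.90468 = NOK 421,816.73
NOK 421,816.73 × 1.02323 = SEK 431,615.53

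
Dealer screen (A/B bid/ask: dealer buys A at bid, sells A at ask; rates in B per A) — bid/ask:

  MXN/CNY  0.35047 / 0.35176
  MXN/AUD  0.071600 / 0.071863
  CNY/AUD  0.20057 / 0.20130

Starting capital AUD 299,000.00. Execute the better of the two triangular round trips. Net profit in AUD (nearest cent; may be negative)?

Net profit: AUD 3,338.87

Best loop AUD → CNY → MXN → AUD:
AUD 299,000.00 ÷ 0.20130 (buy CNY at ask) = CNY 1,485,345.26
CNY 1,485,345.26 ÷ 0.35176 (buy MXN at ask) = MXN 4,222,609.89
MXN 4,222,609.89 × 0.071600 (sell MXN at bid) = AUD 302,338.87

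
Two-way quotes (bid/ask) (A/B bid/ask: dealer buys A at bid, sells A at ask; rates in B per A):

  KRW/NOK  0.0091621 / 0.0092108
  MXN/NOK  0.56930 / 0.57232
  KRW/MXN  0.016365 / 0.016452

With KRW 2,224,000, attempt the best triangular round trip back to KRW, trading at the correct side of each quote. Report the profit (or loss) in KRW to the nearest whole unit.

Best loop KRW → MXN → NOK → KRW:
KRW 2,224,000 × 0.016365 (sell KRW at bid) = MXN 36,395.76
MXN 36,395.76 × 0.56930 (sell MXN at bid) = NOK 20,720.11
NOK 20,720.11 ÷ 0.0092108 (buy KRW at ask) = KRW 2,249,545

Net profit: KRW 25,545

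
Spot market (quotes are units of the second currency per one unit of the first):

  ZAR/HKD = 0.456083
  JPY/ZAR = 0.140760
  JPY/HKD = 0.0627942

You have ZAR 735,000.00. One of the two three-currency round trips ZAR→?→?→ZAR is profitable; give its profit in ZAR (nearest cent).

Profit: ZAR 16,434.19

Profitable loop is ZAR → HKD → JPY → ZAR:
ZAR 735,000.00 × 0.456083 = HKD 335,221.01
HKD 335,221.01 ÷ 0.0627942 = JPY 5,338,407
JPY 5,338,407 × 0.140760 = ZAR 751,434.19
Profit = ZAR 751,434.19 − ZAR 735,000.00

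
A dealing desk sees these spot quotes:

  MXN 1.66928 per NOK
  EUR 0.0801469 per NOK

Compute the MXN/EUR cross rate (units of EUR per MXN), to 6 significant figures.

MXN/EUR = 0.0480129

1 MXN ÷ 1.66928 = 0.599061 NOK
0.599061 NOK × 0.0801469 = 0.0480129 EUR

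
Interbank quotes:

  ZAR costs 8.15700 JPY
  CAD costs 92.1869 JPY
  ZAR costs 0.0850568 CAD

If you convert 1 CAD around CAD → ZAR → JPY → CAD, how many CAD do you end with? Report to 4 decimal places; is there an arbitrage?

1.0403 (arbitrage exists)

Around CAD → ZAR → JPY → CAD: 1 ÷ 0.0850568 × 8.15700 ÷ 92.1869 = 1.040285
Product > 1; profitable direction is CAD → ZAR → JPY → CAD.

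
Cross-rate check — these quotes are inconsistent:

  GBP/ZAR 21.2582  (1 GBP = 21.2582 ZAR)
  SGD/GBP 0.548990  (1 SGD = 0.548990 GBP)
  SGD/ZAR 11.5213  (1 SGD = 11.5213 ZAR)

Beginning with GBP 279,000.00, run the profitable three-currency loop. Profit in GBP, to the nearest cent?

Profit: GBP 3,613.98

Profitable loop is GBP → ZAR → SGD → GBP:
GBP 279,000.00 × 21.2582 = ZAR 5,931,037.80
ZAR 5,931,037.80 ÷ 11.5213 = SGD 514,788.94
SGD 514,788.94 × 0.548990 = GBP 282,613.98
Profit = GBP 282,613.98 − GBP 279,000.00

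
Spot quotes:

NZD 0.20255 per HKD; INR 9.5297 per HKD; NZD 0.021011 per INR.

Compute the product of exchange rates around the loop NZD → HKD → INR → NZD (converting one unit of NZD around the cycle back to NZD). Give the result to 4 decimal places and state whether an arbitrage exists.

0.9885 (arbitrage exists)

Around NZD → HKD → INR → NZD: 1 ÷ 0.20255 × 9.5297 × 0.021011 = 0.988539
Product < 1; profitable direction is NZD → INR → HKD → NZD.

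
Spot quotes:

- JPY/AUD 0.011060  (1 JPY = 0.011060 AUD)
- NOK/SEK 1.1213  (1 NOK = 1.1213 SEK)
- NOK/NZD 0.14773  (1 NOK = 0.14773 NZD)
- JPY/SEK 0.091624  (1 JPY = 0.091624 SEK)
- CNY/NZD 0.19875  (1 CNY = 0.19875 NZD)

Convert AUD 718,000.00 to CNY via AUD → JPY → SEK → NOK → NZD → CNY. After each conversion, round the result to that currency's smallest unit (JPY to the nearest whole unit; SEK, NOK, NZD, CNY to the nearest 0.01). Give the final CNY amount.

AUD 718,000.00 ÷ 0.011060 = JPY 64,918,626
JPY 64,918,626 × 0.091624 = SEK 5,948,104.19
SEK 5,948,104.19 ÷ 1.1213 = NOK 5,304,650.13
NOK 5,304,650.13 × 0.14773 = NZD 783,655.96
NZD 783,655.96 ÷ 0.19875 = CNY 3,942,923.07

CNY 3,942,923.07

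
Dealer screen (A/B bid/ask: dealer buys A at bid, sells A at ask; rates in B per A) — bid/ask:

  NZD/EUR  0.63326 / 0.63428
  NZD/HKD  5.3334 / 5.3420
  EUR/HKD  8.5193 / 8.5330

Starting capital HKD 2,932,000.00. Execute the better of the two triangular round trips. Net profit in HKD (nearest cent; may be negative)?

Net profit: HKD 29,052.11

Best loop HKD → NZD → EUR → HKD:
HKD 2,932,000.00 ÷ 5.3420 (buy NZD at ask) = NZD 548,858.11
NZD 548,858.11 × 0.63326 (sell NZD at bid) = EUR 347,569.88
EUR 347,569.88 × 8.5193 (sell EUR at bid) = HKD 2,961,052.11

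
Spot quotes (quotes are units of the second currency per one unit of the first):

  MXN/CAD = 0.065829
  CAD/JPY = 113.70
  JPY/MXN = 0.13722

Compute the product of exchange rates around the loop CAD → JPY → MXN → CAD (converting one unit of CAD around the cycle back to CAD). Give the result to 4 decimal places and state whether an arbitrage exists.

1.0271 (arbitrage exists)

Around CAD → JPY → MXN → CAD: 1 × 113.70 × 0.13722 × 0.065829 = 1.027058
Product > 1; profitable direction is CAD → JPY → MXN → CAD.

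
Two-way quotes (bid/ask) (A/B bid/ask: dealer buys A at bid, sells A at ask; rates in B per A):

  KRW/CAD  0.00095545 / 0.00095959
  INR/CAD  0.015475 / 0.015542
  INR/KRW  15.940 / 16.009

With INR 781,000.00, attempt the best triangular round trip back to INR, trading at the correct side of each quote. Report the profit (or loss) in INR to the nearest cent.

Net profit: INR 5,740.98

Best loop INR → CAD → KRW → INR:
INR 781,000.00 × 0.015475 (sell INR at bid) = CAD 12,085.97
CAD 12,085.97 ÷ 0.00095959 (buy KRW at ask) = KRW 12,594,936
KRW 12,594,936 ÷ 16.009 (buy INR at ask) = INR 786,740.98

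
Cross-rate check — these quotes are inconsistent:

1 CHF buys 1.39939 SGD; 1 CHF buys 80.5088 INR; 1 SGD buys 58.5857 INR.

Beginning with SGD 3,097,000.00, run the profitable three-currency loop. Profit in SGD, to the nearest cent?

Profitable loop is SGD → INR → CHF → SGD:
SGD 3,097,000.00 × 58.5857 = INR 181,439,912.90
INR 181,439,912.90 ÷ 80.5088 = CHF 2,253,665.60
CHF 2,253,665.60 × 1.39939 = SGD 3,153,757.10
Profit = SGD 3,153,757.10 − SGD 3,097,000.00

Profit: SGD 56,757.10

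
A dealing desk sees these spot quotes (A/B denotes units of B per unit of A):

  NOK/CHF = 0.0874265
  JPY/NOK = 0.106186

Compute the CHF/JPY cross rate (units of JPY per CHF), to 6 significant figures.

CHF/JPY = 107.718

1 CHF ÷ 0.0874265 = 11.4382 NOK
11.4382 NOK ÷ 0.106186 = 107.718 JPY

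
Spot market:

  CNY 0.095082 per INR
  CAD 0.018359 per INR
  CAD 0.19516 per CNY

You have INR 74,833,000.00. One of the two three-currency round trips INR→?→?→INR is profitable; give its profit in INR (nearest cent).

Profit: INR 803,818.35

Profitable loop is INR → CNY → CAD → INR:
INR 74,833,000.00 × 0.095082 = CNY 7,115,271.31
CNY 7,115,271.31 × 0.19516 = CAD 1,388,616.35
CAD 1,388,616.35 ÷ 0.018359 = INR 75,636,818.35
Profit = INR 75,636,818.35 − INR 74,833,000.00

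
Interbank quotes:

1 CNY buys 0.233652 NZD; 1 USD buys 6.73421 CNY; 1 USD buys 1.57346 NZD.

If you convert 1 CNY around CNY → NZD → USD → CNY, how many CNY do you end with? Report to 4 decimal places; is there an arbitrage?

1.0000 (no arbitrage)

Around CNY → NZD → USD → CNY: 1 × 0.233652 ÷ 1.57346 × 6.73421 = 1.000001
Product ≈ 1 (deviation 0.000%, within rounding noise).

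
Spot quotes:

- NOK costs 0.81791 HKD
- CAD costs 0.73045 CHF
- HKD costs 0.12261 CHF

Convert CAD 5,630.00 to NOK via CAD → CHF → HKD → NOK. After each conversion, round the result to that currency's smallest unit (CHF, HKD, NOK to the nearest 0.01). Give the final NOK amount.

CAD 5,630.00 × 0.73045 = CHF 4,112.43
CHF 4,112.43 ÷ 0.12261 = HKD 33,540.74
HKD 33,540.74 ÷ 0.81791 = NOK 41,007.86

NOK 41,007.86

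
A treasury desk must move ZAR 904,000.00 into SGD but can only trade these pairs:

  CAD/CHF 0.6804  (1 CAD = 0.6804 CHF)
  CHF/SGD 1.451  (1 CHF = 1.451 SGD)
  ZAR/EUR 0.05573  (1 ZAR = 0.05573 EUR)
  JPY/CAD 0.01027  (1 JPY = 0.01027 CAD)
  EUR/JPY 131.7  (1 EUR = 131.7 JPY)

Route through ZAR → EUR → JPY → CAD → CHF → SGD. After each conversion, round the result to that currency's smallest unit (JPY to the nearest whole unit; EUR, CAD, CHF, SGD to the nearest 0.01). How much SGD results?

SGD 67,273.71

ZAR 904,000.00 × 0.05573 = EUR 50,379.92
EUR 50,379.92 × 131.7 = JPY 6,635,035
JPY 6,635,035 × 0.01027 = CAD 68,141.81
CAD 68,141.81 × 0.6804 = CHF 46,363.69
CHF 46,363.69 × 1.451 = SGD 67,273.71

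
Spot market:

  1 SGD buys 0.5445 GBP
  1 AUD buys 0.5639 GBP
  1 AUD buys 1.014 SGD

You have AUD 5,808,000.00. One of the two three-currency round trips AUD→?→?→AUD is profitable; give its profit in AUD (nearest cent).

Profit: AUD 123,886.92

Profitable loop is AUD → GBP → SGD → AUD:
AUD 5,808,000.00 × 0.5639 = GBP 3,275,131.20
GBP 3,275,131.20 ÷ 0.5445 = SGD 6,014,933.33
SGD 6,014,933.33 ÷ 1.014 = AUD 5,931,886.92
Profit = AUD 5,931,886.92 − AUD 5,808,000.00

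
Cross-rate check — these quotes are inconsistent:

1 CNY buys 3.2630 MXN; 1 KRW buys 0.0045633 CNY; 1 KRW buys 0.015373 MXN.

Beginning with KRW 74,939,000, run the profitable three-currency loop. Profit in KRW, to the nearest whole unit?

Profitable loop is KRW → MXN → CNY → KRW:
KRW 74,939,000 × 0.015373 = MXN 1,152,037.25
MXN 1,152,037.25 ÷ 3.2630 = CNY 353,060.76
CNY 353,060.76 ÷ 0.0045633 = KRW 77,369,613
Profit = KRW 77,369,613 − KRW 74,939,000

Profit: KRW 2,430,613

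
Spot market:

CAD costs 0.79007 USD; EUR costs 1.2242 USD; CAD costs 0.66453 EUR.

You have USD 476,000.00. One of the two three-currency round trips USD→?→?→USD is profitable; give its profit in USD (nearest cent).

Profit: USD 14,126.68

Profitable loop is USD → CAD → EUR → USD:
USD 476,000.00 ÷ 0.79007 = CAD 602,478.26
CAD 602,478.26 × 0.66453 = EUR 400,364.88
EUR 400,364.88 × 1.2242 = USD 490,126.68
Profit = USD 490,126.68 − USD 476,000.00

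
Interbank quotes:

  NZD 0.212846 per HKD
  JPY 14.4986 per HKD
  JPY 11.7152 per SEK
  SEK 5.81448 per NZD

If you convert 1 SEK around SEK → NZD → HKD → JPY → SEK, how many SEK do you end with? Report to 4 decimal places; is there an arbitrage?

Around SEK → NZD → HKD → JPY → SEK: 1 ÷ 5.81448 ÷ 0.212846 × 14.4986 ÷ 11.7152 = 1.000000
Product ≈ 1 (deviation 0.000%, within rounding noise).

1.0000 (no arbitrage)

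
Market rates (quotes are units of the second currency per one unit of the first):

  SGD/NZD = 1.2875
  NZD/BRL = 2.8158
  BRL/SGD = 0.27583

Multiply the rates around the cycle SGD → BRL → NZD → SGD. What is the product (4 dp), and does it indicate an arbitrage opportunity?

1.0000 (no arbitrage)

Around SGD → BRL → NZD → SGD: 1 ÷ 0.27583 ÷ 2.8158 ÷ 1.2875 = 1.000022
Product ≈ 1 (deviation 0.002%, within rounding noise).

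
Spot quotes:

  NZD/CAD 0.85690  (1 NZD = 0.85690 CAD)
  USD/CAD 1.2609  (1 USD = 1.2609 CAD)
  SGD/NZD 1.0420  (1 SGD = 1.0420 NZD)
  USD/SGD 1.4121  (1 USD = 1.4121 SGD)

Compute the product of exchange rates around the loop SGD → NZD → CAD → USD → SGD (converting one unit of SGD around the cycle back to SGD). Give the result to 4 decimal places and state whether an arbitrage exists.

Around SGD → NZD → CAD → USD → SGD: 1 × 1.0420 × 0.85690 ÷ 1.2609 × 1.4121 = 0.999960
Product ≈ 1 (deviation 0.004%, within rounding noise).

1.0000 (no arbitrage)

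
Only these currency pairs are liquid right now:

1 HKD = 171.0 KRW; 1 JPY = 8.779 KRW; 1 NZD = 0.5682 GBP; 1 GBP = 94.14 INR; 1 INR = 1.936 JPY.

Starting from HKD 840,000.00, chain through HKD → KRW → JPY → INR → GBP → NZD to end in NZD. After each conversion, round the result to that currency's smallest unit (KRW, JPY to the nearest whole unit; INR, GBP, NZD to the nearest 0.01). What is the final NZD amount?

HKD 840,000.00 × 171.0 = KRW 143,640,000
KRW 143,640,000 ÷ 8.779 = JPY 16,361,772
JPY 16,361,772 ÷ 1.936 = INR 8,451,328.51
INR 8,451,328.51 ÷ 94.14 = GBP 89,774.04
GBP 89,774.04 ÷ 0.5682 = NZD 157,997.25

NZD 157,997.25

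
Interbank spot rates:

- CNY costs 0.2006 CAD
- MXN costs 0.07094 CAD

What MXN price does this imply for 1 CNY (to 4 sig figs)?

1 CNY × 0.2006 = 0.2006 CAD
0.2006 CAD ÷ 0.07094 = 2.82774 MXN

CNY/MXN = 2.828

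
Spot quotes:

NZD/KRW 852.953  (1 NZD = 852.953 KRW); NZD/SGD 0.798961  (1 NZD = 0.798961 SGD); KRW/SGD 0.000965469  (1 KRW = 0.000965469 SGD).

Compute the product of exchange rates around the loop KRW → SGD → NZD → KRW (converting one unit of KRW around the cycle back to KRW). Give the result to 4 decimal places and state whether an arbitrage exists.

Around KRW → SGD → NZD → KRW: 1 × 0.000965469 ÷ 0.798961 × 852.953 = 1.030713
Product > 1; profitable direction is KRW → SGD → NZD → KRW.

1.0307 (arbitrage exists)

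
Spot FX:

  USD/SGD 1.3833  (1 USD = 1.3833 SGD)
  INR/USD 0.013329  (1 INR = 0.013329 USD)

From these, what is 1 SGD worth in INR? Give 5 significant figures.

SGD/INR = 54.236

1 SGD ÷ 1.3833 = 0.722909 USD
0.722909 USD ÷ 0.013329 = 54.2358 INR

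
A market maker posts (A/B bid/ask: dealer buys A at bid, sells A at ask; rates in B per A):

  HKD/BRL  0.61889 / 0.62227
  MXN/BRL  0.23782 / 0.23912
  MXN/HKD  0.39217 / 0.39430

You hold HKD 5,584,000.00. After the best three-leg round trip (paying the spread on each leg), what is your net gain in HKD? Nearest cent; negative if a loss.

Best loop HKD → BRL → MXN → HKD:
HKD 5,584,000.00 × 0.61889 (sell HKD at bid) = BRL 3,455,881.76
BRL 3,455,881.76 ÷ 0.23912 (buy MXN at ask) = MXN 14,452,499.83
MXN 14,452,499.83 × 0.39217 (sell MXN at bid) = HKD 5,667,836.86

Net profit: HKD 83,836.86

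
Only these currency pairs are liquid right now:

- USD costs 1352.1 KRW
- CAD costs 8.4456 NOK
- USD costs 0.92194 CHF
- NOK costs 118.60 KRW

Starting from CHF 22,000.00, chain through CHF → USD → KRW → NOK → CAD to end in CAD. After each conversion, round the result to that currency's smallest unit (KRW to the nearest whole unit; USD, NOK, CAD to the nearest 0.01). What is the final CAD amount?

CAD 32,211.69

CHF 22,000.00 ÷ 0.92194 = USD 23,862.72
USD 23,862.72 × 1352.1 = KRW 32,264,784
KRW 32,264,784 ÷ 118.60 = NOK 272,047.08
NOK 272,047.08 ÷ 8.4456 = CAD 32,211.69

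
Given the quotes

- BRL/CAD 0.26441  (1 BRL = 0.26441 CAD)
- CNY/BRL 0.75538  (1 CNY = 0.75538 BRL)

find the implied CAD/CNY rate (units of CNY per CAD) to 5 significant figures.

1 CAD ÷ 0.26441 = 3.78201 BRL
3.78201 BRL ÷ 0.75538 = 5.00676 CNY

CAD/CNY = 5.0068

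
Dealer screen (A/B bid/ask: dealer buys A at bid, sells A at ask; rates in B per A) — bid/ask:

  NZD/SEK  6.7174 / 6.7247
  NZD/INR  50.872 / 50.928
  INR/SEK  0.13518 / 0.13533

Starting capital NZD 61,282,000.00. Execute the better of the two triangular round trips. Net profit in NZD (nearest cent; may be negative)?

Net profit: NZD 1,386,784.31

Best loop NZD → INR → SEK → NZD:
NZD 61,282,000.00 × 50.872 (sell NZD at bid) = INR 3,117,537,904.00
INR 3,117,537,904.00 × 0.13518 (sell INR at bid) = SEK 421,428,773.86
SEK 421,428,773.86 ÷ 6.7247 (buy NZD at ask) = NZD 62,668,784.31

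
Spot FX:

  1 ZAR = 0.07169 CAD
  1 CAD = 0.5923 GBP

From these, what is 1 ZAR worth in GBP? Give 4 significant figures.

1 ZAR × 0.07169 = 0.07169 CAD
0.07169 CAD × 0.5923 = 0.042462 GBP

ZAR/GBP = 0.04246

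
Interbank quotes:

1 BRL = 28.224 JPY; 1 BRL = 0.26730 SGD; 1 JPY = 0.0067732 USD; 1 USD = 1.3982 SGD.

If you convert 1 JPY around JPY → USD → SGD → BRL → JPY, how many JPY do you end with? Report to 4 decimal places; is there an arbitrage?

1.0000 (no arbitrage)

Around JPY → USD → SGD → BRL → JPY: 1 × 0.0067732 × 1.3982 ÷ 0.26730 × 28.224 = 0.999960
Product ≈ 1 (deviation 0.004%, within rounding noise).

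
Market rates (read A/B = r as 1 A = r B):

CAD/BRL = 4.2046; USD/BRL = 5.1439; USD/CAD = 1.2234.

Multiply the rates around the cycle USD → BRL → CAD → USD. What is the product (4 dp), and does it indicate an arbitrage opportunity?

Around USD → BRL → CAD → USD: 1 × 5.1439 ÷ 4.2046 ÷ 1.2234 = 0.999999
Product ≈ 1 (deviation 0.000%, within rounding noise).

1.0000 (no arbitrage)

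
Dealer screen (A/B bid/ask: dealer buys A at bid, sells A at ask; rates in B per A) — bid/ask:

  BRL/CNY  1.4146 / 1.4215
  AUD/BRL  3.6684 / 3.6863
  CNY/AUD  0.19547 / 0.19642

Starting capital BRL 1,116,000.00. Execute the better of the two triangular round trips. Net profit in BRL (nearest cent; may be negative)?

Net profit: BRL 16,021.42

Best loop BRL → CNY → AUD → BRL:
BRL 1,116,000.00 × 1.4146 (sell BRL at bid) = CNY 1,578,693.60
CNY 1,578,693.60 × 0.19547 (sell CNY at bid) = AUD 308,587.24
AUD 308,587.24 × 3.6684 (sell AUD at bid) = BRL 1,132,021.42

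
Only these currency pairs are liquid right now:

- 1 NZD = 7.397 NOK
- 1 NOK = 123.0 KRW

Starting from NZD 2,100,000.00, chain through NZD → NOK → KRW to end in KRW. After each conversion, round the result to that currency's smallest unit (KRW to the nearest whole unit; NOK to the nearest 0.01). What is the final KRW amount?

KRW 1,910,645,100

NZD 2,100,000.00 × 7.397 = NOK 15,533,700.00
NOK 15,533,700.00 × 123.0 = KRW 1,910,645,100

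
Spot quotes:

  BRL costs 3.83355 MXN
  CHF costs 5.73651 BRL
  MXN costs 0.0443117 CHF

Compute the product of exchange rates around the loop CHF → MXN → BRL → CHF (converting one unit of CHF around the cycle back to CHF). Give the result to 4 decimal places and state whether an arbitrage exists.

Around CHF → MXN → BRL → CHF: 1 ÷ 0.0443117 ÷ 3.83355 ÷ 5.73651 = 1.026202
Product > 1; profitable direction is CHF → MXN → BRL → CHF.

1.0262 (arbitrage exists)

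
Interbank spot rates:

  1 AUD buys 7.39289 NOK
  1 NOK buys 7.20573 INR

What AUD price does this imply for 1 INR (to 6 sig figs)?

INR/AUD = 0.0187719

1 INR ÷ 7.20573 = 0.138778 NOK
0.138778 NOK ÷ 7.39289 = 0.0187719 AUD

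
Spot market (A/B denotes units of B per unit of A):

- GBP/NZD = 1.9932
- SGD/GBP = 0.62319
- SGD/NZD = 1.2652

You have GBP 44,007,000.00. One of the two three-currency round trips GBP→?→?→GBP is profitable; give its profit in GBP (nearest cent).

Profit: GBP 816,895.01

Profitable loop is GBP → SGD → NZD → GBP:
GBP 44,007,000.00 ÷ 0.62319 = SGD 70,615,703.08
SGD 70,615,703.08 × 1.2652 = NZD 89,342,987.53
NZD 89,342,987.53 ÷ 1.9932 = GBP 44,823,895.01
Profit = GBP 44,823,895.01 − GBP 44,007,000.00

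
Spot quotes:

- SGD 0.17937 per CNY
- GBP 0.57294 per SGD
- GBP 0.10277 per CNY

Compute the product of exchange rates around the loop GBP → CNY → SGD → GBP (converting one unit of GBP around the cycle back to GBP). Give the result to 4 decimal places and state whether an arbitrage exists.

Around GBP → CNY → SGD → GBP: 1 ÷ 0.10277 × 0.17937 × 0.57294 = 0.999983
Product ≈ 1 (deviation 0.002%, within rounding noise).

1.0000 (no arbitrage)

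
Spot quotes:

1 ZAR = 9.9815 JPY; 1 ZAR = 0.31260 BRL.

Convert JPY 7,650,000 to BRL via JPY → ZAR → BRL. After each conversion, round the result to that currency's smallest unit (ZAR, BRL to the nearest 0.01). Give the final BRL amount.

BRL 239,582.23

JPY 7,650,000 ÷ 9.9815 = ZAR 766,417.87
ZAR 766,417.87 × 0.31260 = BRL 239,582.23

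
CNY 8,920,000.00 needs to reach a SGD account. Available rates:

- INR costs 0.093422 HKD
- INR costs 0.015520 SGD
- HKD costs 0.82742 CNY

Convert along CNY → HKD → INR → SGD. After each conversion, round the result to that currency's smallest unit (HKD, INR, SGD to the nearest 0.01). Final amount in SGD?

CNY 8,920,000.00 ÷ 0.82742 = HKD 10,780,498.42
HKD 10,780,498.42 ÷ 0.093422 = INR 115,395,714.29
INR 115,395,714.29 × 0.015520 = SGD 1,790,941.49

SGD 1,790,941.49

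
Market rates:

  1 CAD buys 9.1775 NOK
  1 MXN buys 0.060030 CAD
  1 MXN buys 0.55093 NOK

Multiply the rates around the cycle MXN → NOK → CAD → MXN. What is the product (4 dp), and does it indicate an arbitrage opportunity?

Around MXN → NOK → CAD → MXN: 1 × 0.55093 ÷ 9.1775 ÷ 0.060030 = 1.000008
Product ≈ 1 (deviation 0.001%, within rounding noise).

1.0000 (no arbitrage)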